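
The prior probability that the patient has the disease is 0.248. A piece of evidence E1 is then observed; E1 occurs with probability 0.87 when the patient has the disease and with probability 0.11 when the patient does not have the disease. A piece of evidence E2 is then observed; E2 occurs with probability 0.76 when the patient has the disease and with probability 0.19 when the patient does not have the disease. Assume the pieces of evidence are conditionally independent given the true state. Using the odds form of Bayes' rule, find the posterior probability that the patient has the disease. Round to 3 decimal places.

Prior odds = 0.248/(1−0.248) = 0.32979.
Likelihood ratio for E1 = 0.87/0.11 = 7.9091.
Likelihood ratio for E2 = 0.76/0.19 = 4.0000.
Posterior odds = prior odds × LR₁ × LR₂ = 10.433.
Posterior probability = odds/(1+odds) = 10.433/11.433 = 0.913.

Posterior probability ≈ 0.913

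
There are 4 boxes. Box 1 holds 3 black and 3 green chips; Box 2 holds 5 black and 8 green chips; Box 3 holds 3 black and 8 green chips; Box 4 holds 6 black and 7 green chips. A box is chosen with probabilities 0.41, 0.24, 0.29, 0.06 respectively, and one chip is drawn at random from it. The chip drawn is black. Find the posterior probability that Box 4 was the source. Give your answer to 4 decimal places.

Posterior probability ≈ 0.0685

P(black|Box 1) = 0.5; P(black|Box 2) = 0.3846; P(black|Box 3) = 0.2727; P(black|Box 4) = 0.4615.
Prior × likelihood for each source: 0.41·0.5=0.2050, 0.24·0.3846=0.09231, 0.29·0.2727=0.07909, 0.06·0.4615=0.02769. Summing gives P(black) = 0.40409.
P(Box 4 | black) = 0.02769 / 0.40409 = 0.0685.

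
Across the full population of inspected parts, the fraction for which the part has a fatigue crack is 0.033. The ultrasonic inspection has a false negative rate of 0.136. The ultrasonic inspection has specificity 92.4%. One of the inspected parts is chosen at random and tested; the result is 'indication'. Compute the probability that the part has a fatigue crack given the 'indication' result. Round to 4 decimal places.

Let H be the event that the part has a fatigue crack. P(H) = 0.033, so P(¬H) = 0.967. With E the 'indication' result, P(E|H) = 0.864 and P(E|¬H) = 0.076.
P(E) = 0.864·0.033 + 0.076·0.967 = 0.028512 + 0.073492 = 0.10200.
By Bayes' theorem, P(H|E) = 0.028512 / 0.10200 = 0.2795.

P(H | E) ≈ 0.2795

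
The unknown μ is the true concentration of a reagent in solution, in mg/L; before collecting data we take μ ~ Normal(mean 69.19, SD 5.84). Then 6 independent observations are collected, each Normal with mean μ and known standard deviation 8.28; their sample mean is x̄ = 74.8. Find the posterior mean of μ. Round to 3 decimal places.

With known σ, the Normal prior is conjugate. Weight on the data is w = (n/σ²)/(n/σ² + 1/τ₀²) = 0.0875166/(0.0875166+0.0293207) = 0.74905.
Posterior mean = w·x̄ + (1−w)·μ₀ = 0.74905·74.8 + 0.25095·69.19 = 73.392.

Posterior mean ≈ 73.392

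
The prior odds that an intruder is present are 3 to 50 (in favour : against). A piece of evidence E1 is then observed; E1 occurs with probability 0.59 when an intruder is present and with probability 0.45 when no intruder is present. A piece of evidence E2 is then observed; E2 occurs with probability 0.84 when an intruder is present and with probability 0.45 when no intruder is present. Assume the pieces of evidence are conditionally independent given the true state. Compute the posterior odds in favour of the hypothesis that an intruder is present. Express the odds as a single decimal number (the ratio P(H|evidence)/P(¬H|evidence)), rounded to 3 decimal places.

Prior odds = 3/50 = 0.060000. In log-odds, ln(0.060000) = -2.8134.
Add log likelihood ratios: ln(1.3111) + ln(1.8667) = 0.89503.
Posterior log-odds = -1.9184, so posterior odds = exp(-1.9184) = 0.14684.

Posterior odds ≈ 0.147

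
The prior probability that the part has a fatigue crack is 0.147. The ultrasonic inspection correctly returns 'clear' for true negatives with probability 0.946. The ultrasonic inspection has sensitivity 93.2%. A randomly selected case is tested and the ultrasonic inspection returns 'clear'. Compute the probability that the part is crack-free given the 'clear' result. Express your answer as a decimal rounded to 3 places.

Let H be the event that the part has a fatigue crack. P(H) = 0.147, so P(¬H) = 0.853. With E the 'clear' result, P(E|H) = 0.068 and P(E|¬H) = 0.946.
P(E) = 0.068·0.147 + 0.946·0.853 = 0.0099960 + 0.80694 = 0.81693.
By Bayes' theorem, P(H|E) = 0.0099960 / 0.81693 = 0.012. Hence P(¬H|E) = 1 − 0.012 = 0.988.

P(¬H | E) ≈ 0.988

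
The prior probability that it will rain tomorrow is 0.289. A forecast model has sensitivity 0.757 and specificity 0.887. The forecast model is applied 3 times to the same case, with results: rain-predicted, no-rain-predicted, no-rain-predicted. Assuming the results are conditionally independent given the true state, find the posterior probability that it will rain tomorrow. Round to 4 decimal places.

Posterior P(H) ≈ 0.1697

Let H be the event that it will rain tomorrow; start with P(H) = 0.289. P('rain-predicted'|H) = 0.757, P('rain-predicted'|¬H) = 0.113.
Update on result 1 ('rain-predicted'): P(H) ← 0.757·0.2890 / (0.757·0.2890 + 0.113·0.7110) = 0.21877/0.29912 = 0.7314.
Update on result 2 ('no-rain-predicted'): P(H) ← 0.243·0.7314 / (0.243·0.7314 + 0.887·0.2686) = 0.17773/0.41598 = 0.4273.
Update on result 3 ('no-rain-predicted'): P(H) ← 0.243·0.4273 / (0.243·0.4273 + 0.887·0.5727) = 0.10382/0.61185 = 0.1697.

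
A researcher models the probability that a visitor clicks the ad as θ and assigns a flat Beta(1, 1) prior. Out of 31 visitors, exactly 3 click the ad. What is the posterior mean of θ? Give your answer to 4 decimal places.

The binomial likelihood is conjugate to the Beta prior: with 3 successes and 28 failures, the posterior is Beta(1+3, 1+28) = Beta(4, 29).
E[θ | data] = 4/(4+29) = 0.1212.

Posterior mean ≈ 0.1212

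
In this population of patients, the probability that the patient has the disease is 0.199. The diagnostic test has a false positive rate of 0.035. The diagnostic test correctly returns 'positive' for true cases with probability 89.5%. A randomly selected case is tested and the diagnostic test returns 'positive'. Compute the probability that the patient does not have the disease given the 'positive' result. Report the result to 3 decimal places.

P(¬H | E) ≈ 0.136

Write H for 'the patient has the disease'. Prior odds H:¬H = 0.199/0.801 = 0.24844. For the 'positive' outcome, the likelihood ratio is 0.895/0.035 = 25.571.
Posterior odds = 0.24844 × 25.571 = 6.3530, so P(H|E) = 6.3530/(1+6.3530) = 0.864. Then P(¬H|E) = 1 − 0.864 = 0.136.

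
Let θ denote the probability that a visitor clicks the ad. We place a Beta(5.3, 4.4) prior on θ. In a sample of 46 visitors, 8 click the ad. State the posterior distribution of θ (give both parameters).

Observing 8 successes and 38 failures updates Beta(5.3, 4.4) by adding the success and failure counts to the two shape parameters: α = 5.3+8 = 13.3, β = 4.4+38 = 42.4.

Posterior: Beta(13.3, 42.4)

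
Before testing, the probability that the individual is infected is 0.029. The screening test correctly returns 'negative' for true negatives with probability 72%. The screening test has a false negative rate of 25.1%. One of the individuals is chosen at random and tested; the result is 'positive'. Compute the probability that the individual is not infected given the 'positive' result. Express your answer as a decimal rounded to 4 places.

P(¬H | E) ≈ 0.9260

Write H for 'the individual is infected'. Prior odds H:¬H = 0.029/0.971 = 0.029866. For the 'positive' outcome, the likelihood ratio is 0.749/0.28 = 2.6750.
Posterior odds = 0.029866 × 2.6750 = 0.079892, so P(H|E) = 0.079892/(1+0.079892) = 0.0740. Then P(¬H|E) = 1 − 0.0740 = 0.9260.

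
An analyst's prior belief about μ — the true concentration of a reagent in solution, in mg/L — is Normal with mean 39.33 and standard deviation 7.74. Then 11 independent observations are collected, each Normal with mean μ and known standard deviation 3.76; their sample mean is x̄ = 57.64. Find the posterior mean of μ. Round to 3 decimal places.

Prior precision 1/τ₀² = 1/7.74² = 0.0166924; data precision n/σ² = 11/3.76² = 0.778067.
Posterior precision = 0.0166924 + 0.778067 = 0.794759.
Posterior mean = (0.0166924·39.33 + 0.778067·57.64) / 0.794759 = 57.255.

Posterior mean ≈ 57.255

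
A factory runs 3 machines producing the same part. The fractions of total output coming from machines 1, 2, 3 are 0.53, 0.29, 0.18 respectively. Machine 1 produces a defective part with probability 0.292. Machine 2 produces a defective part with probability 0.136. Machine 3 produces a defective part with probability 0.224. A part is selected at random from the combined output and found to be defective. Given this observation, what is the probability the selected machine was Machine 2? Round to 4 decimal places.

Posterior probability ≈ 0.1682

Tabulate prior·likelihood by source: [1] prior 0.53, lik 0.292, product 0.1548; [2] prior 0.29, lik 0.136, product 0.03944; [3] prior 0.18, lik 0.224, product 0.04032.
Normalizing constant = 0.23452; the posterior for Machine 2 is its product over the sum, 0.03944/0.23452 = 0.1682.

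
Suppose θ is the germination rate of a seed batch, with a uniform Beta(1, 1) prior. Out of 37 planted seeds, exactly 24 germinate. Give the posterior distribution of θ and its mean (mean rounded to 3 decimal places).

Posterior: Beta(25, 14); mean ≈ 0.641

The binomial likelihood is conjugate to the Beta prior: with 24 successes and 13 failures, the posterior is Beta(1+24, 1+13) = Beta(25, 14).
E[θ | data] = 25/(25+14) = 0.641.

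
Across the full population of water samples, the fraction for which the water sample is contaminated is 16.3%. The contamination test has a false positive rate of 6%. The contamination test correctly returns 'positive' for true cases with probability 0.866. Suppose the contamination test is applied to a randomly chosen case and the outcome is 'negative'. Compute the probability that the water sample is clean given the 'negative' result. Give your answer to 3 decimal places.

P(¬H | E) ≈ 0.973

Write H for 'the water sample is contaminated'. Prior odds H:¬H = 0.163/0.837 = 0.19474. For the 'negative' outcome, the likelihood ratio is 0.134/0.94 = 0.14255.
Posterior odds = 0.19474 × 0.14255 = 0.027761, so P(H|E) = 0.027761/(1+0.027761) = 0.027. Then P(¬H|E) = 1 − 0.027 = 0.973.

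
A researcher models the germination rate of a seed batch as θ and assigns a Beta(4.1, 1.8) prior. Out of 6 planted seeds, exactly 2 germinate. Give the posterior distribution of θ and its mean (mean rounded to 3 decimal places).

Observing 2 successes and 4 failures updates Beta(4.1, 1.8) by adding the success and failure counts to the two shape parameters: α = 4.1+2 = 6.1, β = 1.8+4 = 5.8.
E[θ | data] = 6.1/(6.1+5.8) = 0.513.

Posterior: Beta(6.1, 5.8); mean ≈ 0.513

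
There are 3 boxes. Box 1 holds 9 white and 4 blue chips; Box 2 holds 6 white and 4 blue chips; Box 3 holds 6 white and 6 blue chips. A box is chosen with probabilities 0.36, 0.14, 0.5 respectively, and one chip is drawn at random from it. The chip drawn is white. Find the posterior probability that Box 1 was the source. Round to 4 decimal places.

Posterior probability ≈ 0.4273

Tabulate prior·likelihood by source: [1] prior 0.36, lik 0.6923, product 0.2492; [2] prior 0.14, lik 0.6, product 0.08400; [3] prior 0.5, lik 0.5, product 0.2500.
Normalizing constant = 0.58323; the posterior for Box 1 is its product over the sum, 0.2492/0.58323 = 0.4273.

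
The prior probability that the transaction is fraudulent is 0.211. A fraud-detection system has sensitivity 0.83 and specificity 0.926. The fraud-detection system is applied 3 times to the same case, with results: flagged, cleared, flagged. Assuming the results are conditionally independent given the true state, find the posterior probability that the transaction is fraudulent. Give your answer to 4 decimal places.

Posterior P(H) ≈ 0.8607

With H the event that the transaction is fraudulent, the joint likelihood of the observed sequence is P(data|H) = 0.83·0.17·0.83 = 0.11711 and P(data|¬H) = 0.074·0.926·0.074 = 0.0050708.
Bayes: P(H|data) = 0.211·0.11711 / (0.211·0.11711 + 0.789·0.0050708) = 0.024711/0.028712 = 0.8607.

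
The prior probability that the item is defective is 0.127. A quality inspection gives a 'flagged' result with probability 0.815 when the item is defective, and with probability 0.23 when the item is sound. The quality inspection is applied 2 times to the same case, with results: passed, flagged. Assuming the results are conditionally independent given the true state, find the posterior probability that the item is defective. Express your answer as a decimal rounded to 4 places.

With H the event that the item is defective, the joint likelihood of the observed sequence is P(data|H) = 0.185·0.815 = 0.15077 and P(data|¬H) = 0.77·0.23 = 0.17710.
Bayes: P(H|data) = 0.127·0.15077 / (0.127·0.15077 + 0.873·0.17710) = 0.019148/0.17376 = 0.1102.

Posterior P(H) ≈ 0.1102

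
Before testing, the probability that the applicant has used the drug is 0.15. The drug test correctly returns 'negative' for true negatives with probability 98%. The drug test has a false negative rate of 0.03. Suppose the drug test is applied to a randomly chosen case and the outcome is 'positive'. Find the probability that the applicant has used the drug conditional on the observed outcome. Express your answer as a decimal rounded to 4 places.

Let H be the event that the applicant has used the drug. P(H) = 0.15, so P(¬H) = 0.85. With E the 'positive' result, P(E|H) = 0.97 and P(E|¬H) = 0.02.
P(E) = 0.97·0.15 + 0.02·0.85 = 0.14550 + 0.017000 = 0.16250.
By Bayes' theorem, P(H|E) = 0.14550 / 0.16250 = 0.8954.

P(H | E) ≈ 0.8954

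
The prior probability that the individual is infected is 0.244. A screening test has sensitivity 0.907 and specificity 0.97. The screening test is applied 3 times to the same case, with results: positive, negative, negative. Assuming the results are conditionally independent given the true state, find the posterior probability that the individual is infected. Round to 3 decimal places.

Posterior P(H) ≈ 0.082

With H the event that the individual is infected, the joint likelihood of the observed sequence is P(data|H) = 0.907·0.093·0.093 = 0.0078446 and P(data|¬H) = 0.03·0.97·0.97 = 0.028227.
Bayes: P(H|data) = 0.244·0.0078446 / (0.244·0.0078446 + 0.756·0.028227) = 0.0019141/0.023254 = 0.0823.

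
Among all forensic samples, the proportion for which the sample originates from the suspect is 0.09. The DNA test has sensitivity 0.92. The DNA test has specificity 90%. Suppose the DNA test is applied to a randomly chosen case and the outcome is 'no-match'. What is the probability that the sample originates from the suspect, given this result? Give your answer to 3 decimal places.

P(H | E) ≈ 0.009

Let H be the event that the sample originates from the suspect. P(H) = 0.09, so P(¬H) = 0.91. With E the 'no-match' result, P(E|H) = 0.08 and P(E|¬H) = 0.9.
P(E) = 0.08·0.09 + 0.9·0.91 = 0.0072000 + 0.81900 = 0.82620.
By Bayes' theorem, P(H|E) = 0.0072000 / 0.82620 = 0.009.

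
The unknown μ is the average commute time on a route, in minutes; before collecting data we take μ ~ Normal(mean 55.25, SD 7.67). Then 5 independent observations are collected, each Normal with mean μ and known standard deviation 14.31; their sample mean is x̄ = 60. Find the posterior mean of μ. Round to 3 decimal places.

Posterior mean ≈ 58.050

With known σ, the Normal prior is conjugate. Weight on the data is w = (n/σ²)/(n/σ² + 1/τ₀²) = 0.0244169/(0.0244169+0.0169984) = 0.58956.
Posterior mean = w·x̄ + (1−w)·μ₀ = 0.58956·60 + 0.41044·55.25 = 58.050.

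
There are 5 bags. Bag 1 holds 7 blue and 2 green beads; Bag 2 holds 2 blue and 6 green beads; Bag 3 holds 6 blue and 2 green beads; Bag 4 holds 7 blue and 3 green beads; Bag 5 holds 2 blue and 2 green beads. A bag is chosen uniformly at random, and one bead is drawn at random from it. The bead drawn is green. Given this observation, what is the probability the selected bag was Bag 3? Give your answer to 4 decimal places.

Posterior probability ≈ 0.1236

Tabulate prior·likelihood by source: [1] prior 0.2, lik 0.2222, product 0.04444; [2] prior 0.2, lik 0.75, product 0.1500; [3] prior 0.2, lik 0.25, product 0.05000; [4] prior 0.2, lik 0.3, product 0.06000; [5] prior 0.2, lik 0.5, product 0.1000.
Normalizing constant = 0.40444; the posterior for Bag 3 is its product over the sum, 0.05000/0.40444 = 0.1236.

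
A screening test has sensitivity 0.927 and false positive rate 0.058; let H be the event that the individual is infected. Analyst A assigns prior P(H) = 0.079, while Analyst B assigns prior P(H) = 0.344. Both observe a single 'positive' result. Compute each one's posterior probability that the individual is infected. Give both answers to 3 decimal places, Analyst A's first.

Analyst A: 0.578; Analyst B: 0.893

P('+'|H) = 0.927, P('+'|¬H) = 0.058.
Analyst A: numerator 0.927·0.079 = 0.073233; evidence = 0.073233+0.058·0.921 = 0.12665; posterior = 0.578.
Analyst B: numerator 0.927·0.344 = 0.31889; evidence = 0.31889+0.058·0.656 = 0.35694; posterior = 0.893.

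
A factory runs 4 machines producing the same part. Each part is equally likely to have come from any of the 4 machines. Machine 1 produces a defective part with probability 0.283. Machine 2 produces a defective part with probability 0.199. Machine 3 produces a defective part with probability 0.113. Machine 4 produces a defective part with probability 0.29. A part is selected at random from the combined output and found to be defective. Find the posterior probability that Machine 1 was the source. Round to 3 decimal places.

Tabulate prior·likelihood by source: [1] prior 0.25, lik 0.283, product 0.07075; [2] prior 0.25, lik 0.199, product 0.04975; [3] prior 0.25, lik 0.113, product 0.02825; [4] prior 0.25, lik 0.29, product 0.07250.
Normalizing constant = 0.22125; the posterior for Machine 1 is its product over the sum, 0.07075/0.22125 = 0.320.

Posterior probability ≈ 0.320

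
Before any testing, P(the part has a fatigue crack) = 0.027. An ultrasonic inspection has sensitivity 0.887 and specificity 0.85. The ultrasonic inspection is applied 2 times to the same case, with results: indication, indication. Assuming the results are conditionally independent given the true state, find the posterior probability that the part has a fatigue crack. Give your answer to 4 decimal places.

With H the event that the part has a fatigue crack, the joint likelihood of the observed sequence is P(data|H) = 0.887·0.887 = 0.78677 and P(data|¬H) = 0.15·0.15 = 0.022500.
Bayes: P(H|data) = 0.027·0.78677 / (0.027·0.78677 + 0.973·0.022500) = 0.021243/0.043135 = 0.4925.

Posterior P(H) ≈ 0.4925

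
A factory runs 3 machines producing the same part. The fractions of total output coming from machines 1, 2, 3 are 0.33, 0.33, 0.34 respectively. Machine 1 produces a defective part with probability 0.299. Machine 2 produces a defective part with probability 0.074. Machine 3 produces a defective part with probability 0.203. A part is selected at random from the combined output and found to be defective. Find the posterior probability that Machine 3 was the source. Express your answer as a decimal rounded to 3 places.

Tabulate prior·likelihood by source: [1] prior 0.33, lik 0.299, product 0.09867; [2] prior 0.33, lik 0.074, product 0.02442; [3] prior 0.34, lik 0.203, product 0.06902.
Normalizing constant = 0.19211; the posterior for Machine 3 is its product over the sum, 0.06902/0.19211 = 0.359.

Posterior probability ≈ 0.359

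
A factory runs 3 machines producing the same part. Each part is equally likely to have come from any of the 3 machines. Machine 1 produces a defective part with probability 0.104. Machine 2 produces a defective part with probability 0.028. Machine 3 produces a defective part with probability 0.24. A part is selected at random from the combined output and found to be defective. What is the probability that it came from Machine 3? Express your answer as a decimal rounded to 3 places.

Posterior probability ≈ 0.645

Tabulate prior·likelihood by source: [1] prior 0.333333, lik 0.104, product 0.03467; [2] prior 0.333333, lik 0.028, product 0.009333; [3] prior 0.333333, lik 0.24, product 0.08000.
Normalizing constant = 0.12400; the posterior for Machine 3 is its product over the sum, 0.08000/0.12400 = 0.645.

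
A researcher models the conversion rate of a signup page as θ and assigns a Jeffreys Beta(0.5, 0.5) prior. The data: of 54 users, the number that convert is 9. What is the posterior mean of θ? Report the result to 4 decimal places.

Posterior mean ≈ 0.1727

Observing 9 successes and 45 failures updates Beta(0.5, 0.5) by adding the success and failure counts to the two shape parameters: α = 0.5+9 = 9.5, β = 0.5+45 = 45.5.
E[θ | data] = 9.5/(9.5+45.5) = 0.1727.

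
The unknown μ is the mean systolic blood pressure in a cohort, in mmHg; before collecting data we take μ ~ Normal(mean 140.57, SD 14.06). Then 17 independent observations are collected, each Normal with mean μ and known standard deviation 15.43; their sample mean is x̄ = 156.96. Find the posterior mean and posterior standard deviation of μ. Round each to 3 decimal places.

Prior precision 1/τ₀² = 1/14.06² = 0.00505859; data precision n/σ² = 17/15.43² = 0.0714031.
Posterior precision = 0.00505859 + 0.0714031 = 0.0764617, giving posterior SD = 1/√0.0764617 = 3.616.
Posterior mean = (0.00505859·140.57 + 0.0714031·156.96) / 0.0764617 = 155.876.

Posterior mean ≈ 155.876; posterior SD ≈ 3.616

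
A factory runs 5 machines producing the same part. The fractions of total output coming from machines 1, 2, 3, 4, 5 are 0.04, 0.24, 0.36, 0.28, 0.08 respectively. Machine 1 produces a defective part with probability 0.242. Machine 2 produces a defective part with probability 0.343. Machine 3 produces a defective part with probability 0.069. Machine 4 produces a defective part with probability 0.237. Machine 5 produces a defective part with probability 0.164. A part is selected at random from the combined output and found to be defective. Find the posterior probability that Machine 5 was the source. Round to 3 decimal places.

Posterior probability ≈ 0.067

Tabulate prior·likelihood by source: [1] prior 0.04, lik 0.242, product 0.009680; [2] prior 0.24, lik 0.343, product 0.08232; [3] prior 0.36, lik 0.069, product 0.02484; [4] prior 0.28, lik 0.237, product 0.06636; [5] prior 0.08, lik 0.164, product 0.01312.
Normalizing constant = 0.19632; the posterior for Machine 5 is its product over the sum, 0.01312/0.19632 = 0.067.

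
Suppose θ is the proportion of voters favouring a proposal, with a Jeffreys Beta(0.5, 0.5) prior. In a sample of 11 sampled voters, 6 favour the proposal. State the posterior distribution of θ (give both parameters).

Observing 6 successes and 5 failures updates Beta(0.5, 0.5) by adding the success and failure counts to the two shape parameters: α = 0.5+6 = 6.5, β = 0.5+5 = 5.5.

Posterior: Beta(6.5, 5.5)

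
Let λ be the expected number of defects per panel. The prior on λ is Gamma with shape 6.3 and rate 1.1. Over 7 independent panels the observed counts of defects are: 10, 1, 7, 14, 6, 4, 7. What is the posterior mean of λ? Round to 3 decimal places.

The Poisson likelihood adds the total count to the shape and the number of exposure periods to the rate. Here ∑xᵢ = 49 and n = 7, so shape 6.3→55.3 and rate 1.1→8.1.
Posterior mean = shape/rate = 55.3/8.1 = 6.827.

Posterior mean ≈ 6.827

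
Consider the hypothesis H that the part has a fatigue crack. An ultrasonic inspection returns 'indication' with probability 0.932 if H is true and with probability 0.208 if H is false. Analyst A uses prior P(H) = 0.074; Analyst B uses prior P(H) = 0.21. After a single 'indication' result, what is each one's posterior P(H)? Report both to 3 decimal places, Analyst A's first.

P('+'|H) = 0.932, P('+'|¬H) = 0.208.
Analyst A: numerator 0.932·0.074 = 0.068968; evidence = 0.068968+0.208·0.926 = 0.26158; posterior = 0.264.
Analyst B: numerator 0.932·0.21 = 0.19572; evidence = 0.19572+0.208·0.79 = 0.36004; posterior = 0.544.

Analyst A: 0.264; Analyst B: 0.544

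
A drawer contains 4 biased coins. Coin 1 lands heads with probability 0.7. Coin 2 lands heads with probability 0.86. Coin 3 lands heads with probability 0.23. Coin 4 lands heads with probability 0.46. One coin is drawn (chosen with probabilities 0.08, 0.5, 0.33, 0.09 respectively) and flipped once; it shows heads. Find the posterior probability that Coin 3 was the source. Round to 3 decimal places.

Tabulate prior·likelihood by source: [1] prior 0.08, lik 0.7, product 0.05600; [2] prior 0.5, lik 0.86, product 0.4300; [3] prior 0.33, lik 0.23, product 0.07590; [4] prior 0.09, lik 0.46, product 0.04140.
Normalizing constant = 0.60330; the posterior for Coin 3 is its product over the sum, 0.07590/0.60330 = 0.126.

Posterior probability ≈ 0.126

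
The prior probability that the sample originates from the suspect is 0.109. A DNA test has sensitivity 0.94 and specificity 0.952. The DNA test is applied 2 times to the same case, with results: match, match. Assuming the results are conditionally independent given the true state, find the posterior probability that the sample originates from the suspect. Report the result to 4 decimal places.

With H the event that the sample originates from the suspect, the joint likelihood of the observed sequence is P(data|H) = 0.94·0.94 = 0.88360 and P(data|¬H) = 0.048·0.048 = 0.0023040.
Bayes: P(H|data) = 0.109·0.88360 / (0.109·0.88360 + 0.891·0.0023040) = 0.096312/0.098365 = 0.9791.

Posterior P(H) ≈ 0.9791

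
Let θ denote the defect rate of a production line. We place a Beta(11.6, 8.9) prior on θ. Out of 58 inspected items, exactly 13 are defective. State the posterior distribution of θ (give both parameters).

The binomial likelihood is conjugate to the Beta prior: with 13 successes and 45 failures, the posterior is Beta(11.6+13, 8.9+45) = Beta(24.6, 53.9).

Posterior: Beta(24.6, 53.9)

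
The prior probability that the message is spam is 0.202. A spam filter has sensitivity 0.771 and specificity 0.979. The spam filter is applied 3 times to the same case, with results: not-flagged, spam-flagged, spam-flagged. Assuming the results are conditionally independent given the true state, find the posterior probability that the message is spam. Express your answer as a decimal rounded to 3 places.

Let H be the event that the message is spam; start with P(H) = 0.202. P('spam-flagged'|H) = 0.771, P('spam-flagged'|¬H) = 0.021.
Update on result 1 ('not-flagged'): P(H) ← 0.229·0.2020 / (0.229·0.2020 + 0.979·0.7980) = 0.046258/0.82750 = 0.0559.
Update on result 2 ('spam-flagged'): P(H) ← 0.771·0.0559 / (0.771·0.0559 + 0.021·0.9441) = 0.043100/0.062926 = 0.6849.
Update on result 3 ('spam-flagged'): P(H) ← 0.771·0.6849 / (0.771·0.6849 + 0.021·0.3151) = 0.52808/0.53470 = 0.9876.

Posterior P(H) ≈ 0.988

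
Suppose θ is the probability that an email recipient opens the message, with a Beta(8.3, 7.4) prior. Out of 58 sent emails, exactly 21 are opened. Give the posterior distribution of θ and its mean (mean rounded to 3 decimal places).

Observing 21 successes and 37 failures updates Beta(8.3, 7.4) by adding the success and failure counts to the two shape parameters: α = 8.3+21 = 29.3, β = 7.4+37 = 44.4.
Posterior mean = α/(α+β) = 29.3/73.7 = 0.398.

Posterior: Beta(29.3, 44.4); mean ≈ 0.398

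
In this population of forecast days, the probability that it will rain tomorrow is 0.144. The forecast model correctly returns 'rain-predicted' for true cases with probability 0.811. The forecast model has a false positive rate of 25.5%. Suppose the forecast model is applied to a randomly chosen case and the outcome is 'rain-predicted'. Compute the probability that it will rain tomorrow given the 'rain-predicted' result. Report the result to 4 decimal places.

Let H be the event that it will rain tomorrow. P(H) = 0.144, so P(¬H) = 0.856. With E the 'rain-predicted' result, P(E|H) = 0.811 and P(E|¬H) = 0.255.
P(E) = 0.811·0.144 + 0.255·0.856 = 0.11678 + 0.21828 = 0.33506.
By Bayes' theorem, P(H|E) = 0.11678 / 0.33506 = 0.3485.

P(H | E) ≈ 0.3485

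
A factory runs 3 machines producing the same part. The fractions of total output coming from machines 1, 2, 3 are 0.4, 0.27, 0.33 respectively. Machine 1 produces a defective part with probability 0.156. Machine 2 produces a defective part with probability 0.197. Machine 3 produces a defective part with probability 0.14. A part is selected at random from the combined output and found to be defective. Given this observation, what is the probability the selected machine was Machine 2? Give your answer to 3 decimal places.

Posterior probability ≈ 0.329

P(defective|M1) = 0.156; P(defective|M2) = 0.197; P(defective|M3) = 0.14.
Prior × likelihood for each source: 0.4·0.156=0.06240, 0.27·0.197=0.05319, 0.33·0.14=0.04620. Summing gives P(defective) = 0.16179.
P(Machine 2 | defective) = 0.05319 / 0.16179 = 0.329.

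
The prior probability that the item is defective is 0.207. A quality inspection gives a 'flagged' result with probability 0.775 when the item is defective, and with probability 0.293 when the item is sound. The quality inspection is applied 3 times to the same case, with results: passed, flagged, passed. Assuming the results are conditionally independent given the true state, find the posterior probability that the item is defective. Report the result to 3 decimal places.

With H the event that the item is defective, the joint likelihood of the observed sequence is P(data|H) = 0.225·0.775·0.225 = 0.039234 and P(data|¬H) = 0.707·0.293·0.707 = 0.14646.
Bayes: P(H|data) = 0.207·0.039234 / (0.207·0.039234 + 0.793·0.14646) = 0.0081215/0.12426 = 0.0654.

Posterior P(H) ≈ 0.065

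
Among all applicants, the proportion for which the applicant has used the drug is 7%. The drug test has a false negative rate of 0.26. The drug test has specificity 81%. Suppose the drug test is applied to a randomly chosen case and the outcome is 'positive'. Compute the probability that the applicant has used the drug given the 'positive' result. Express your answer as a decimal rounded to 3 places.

P(H | E) ≈ 0.227

Let H be the event that the applicant has used the drug. P(H) = 0.07, so P(¬H) = 0.93. With E the 'positive' result, P(E|H) = 0.74 and P(E|¬H) = 0.19.
P(E) = 0.74·0.07 + 0.19·0.93 = 0.051800 + 0.17670 = 0.22850.
By Bayes' theorem, P(H|E) = 0.051800 / 0.22850 = 0.227.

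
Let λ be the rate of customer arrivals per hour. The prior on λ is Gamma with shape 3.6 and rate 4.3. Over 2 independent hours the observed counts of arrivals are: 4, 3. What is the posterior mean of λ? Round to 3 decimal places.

The Poisson likelihood adds the total count to the shape and the number of exposure periods to the rate. Here ∑xᵢ = 7 and n = 2, so shape 3.6→10.6 and rate 4.3→6.3.
Posterior mean = shape/rate = 10.6/6.3 = 1.683.

Posterior mean ≈ 1.683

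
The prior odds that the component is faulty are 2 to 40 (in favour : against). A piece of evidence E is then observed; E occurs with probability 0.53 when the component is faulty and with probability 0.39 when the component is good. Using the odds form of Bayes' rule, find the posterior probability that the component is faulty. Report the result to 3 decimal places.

Prior odds = 2/40 = 0.050000. In log-odds, ln(0.050000) = -2.9957.
Add log likelihood ratio: ln(1.3590) = 0.30673.
Posterior log-odds = -2.6890, so posterior odds = exp(-2.6890) = 0.067949. Converting, P(H|E) = 0.067949/1.0679 = 0.064.

Posterior probability ≈ 0.064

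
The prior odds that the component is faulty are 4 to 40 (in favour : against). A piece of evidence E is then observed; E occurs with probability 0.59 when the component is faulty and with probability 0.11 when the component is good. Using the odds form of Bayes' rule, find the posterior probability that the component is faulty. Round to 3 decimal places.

Posterior probability ≈ 0.349

Prior odds = 4/40 = 0.10000. In log-odds, ln(0.10000) = -2.3026.
Add log likelihood ratio: ln(5.3636) = 1.6796.
Posterior log-odds = -0.62294, so posterior odds = exp(-0.62294) = 0.53636. Converting, P(H|E) = 0.53636/1.5364 = 0.349.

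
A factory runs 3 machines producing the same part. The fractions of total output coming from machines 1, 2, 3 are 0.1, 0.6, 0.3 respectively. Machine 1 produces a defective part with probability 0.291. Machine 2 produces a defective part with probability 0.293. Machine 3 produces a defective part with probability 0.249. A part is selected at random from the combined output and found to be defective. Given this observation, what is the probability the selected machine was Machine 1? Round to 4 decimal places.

Tabulate prior·likelihood by source: [1] prior 0.1, lik 0.291, product 0.02910; [2] prior 0.6, lik 0.293, product 0.1758; [3] prior 0.3, lik 0.249, product 0.07470.
Normalizing constant = 0.27960; the posterior for Machine 1 is its product over the sum, 0.02910/0.27960 = 0.1041.

Posterior probability ≈ 0.1041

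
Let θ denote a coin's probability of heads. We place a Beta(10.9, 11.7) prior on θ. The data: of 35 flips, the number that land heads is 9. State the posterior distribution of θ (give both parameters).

Posterior: Beta(19.9, 37.7)

Observing 9 successes and 26 failures updates Beta(10.9, 11.7) by adding the success and failure counts to the two shape parameters: α = 10.9+9 = 19.9, β = 11.7+26 = 37.7.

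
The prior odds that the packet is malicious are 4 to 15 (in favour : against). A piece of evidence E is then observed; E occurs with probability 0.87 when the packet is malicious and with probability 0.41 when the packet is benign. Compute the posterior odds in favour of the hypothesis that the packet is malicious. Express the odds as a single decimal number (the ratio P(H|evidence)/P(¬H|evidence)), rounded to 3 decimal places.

Posterior odds ≈ 0.566

Prior odds = 4/15 = 0.26667.
Likelihood ratio for E = 0.87/0.41 = 2.1220.
Posterior odds = prior odds × LR = 0.56585.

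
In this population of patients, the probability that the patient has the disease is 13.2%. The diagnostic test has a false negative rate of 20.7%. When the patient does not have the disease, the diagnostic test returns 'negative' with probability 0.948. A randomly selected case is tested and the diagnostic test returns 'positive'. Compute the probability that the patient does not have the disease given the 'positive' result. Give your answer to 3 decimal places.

Let H be the event that the patient has the disease. P(H) = 0.132, so P(¬H) = 0.868. With E the 'positive' result, P(E|H) = 0.793 and P(E|¬H) = 0.052.
P(E) = 0.793·0.132 + 0.052·0.868 = 0.10468 + 0.045136 = 0.14981.
By Bayes' theorem, P(H|E) = 0.10468 / 0.14981 = 0.699. Hence P(¬H|E) = 1 − 0.699 = 0.301.

P(¬H | E) ≈ 0.301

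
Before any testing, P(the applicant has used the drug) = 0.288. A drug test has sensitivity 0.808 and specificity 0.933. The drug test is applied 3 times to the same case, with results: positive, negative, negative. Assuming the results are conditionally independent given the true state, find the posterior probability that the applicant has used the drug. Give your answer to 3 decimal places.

Let H be the event that the applicant has used the drug; start with P(H) = 0.288. P('positive'|H) = 0.808, P('positive'|¬H) = 0.067.
Update on result 1 ('positive'): P(H) ← 0.808·0.2880 / (0.808·0.2880 + 0.067·0.7120) = 0.23270/0.28041 = 0.8299.
Update on result 2 ('negative'): P(H) ← 0.192·0.8299 / (0.192·0.8299 + 0.933·0.1701) = 0.15934/0.31806 = 0.5010.
Update on result 3 ('negative'): P(H) ← 0.192·0.5010 / (0.192·0.5010 + 0.933·0.4990) = 0.096184/0.56179 = 0.1712.

Posterior P(H) ≈ 0.171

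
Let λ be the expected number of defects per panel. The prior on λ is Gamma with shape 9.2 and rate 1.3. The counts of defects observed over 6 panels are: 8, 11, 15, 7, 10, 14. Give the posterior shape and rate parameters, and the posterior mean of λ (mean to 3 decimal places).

Posterior: Gamma(shape=74.2, rate=7.3); mean ≈ 10.164

The Poisson likelihood adds the total count to the shape and the number of exposure periods to the rate. Here ∑xᵢ = 65 and n = 6, so shape 9.2→74.2 and rate 1.3→7.3.
E[λ | data] = 74.2/7.3 = 10.164.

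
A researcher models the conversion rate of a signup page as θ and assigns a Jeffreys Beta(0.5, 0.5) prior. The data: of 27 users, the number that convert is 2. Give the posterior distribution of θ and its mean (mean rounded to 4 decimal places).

Posterior: Beta(2.5, 25.5); mean ≈ 0.0893

Observing 2 successes and 25 failures updates Beta(0.5, 0.5) by adding the success and failure counts to the two shape parameters: α = 0.5+2 = 2.5, β = 0.5+25 = 25.5.
Posterior mean = α/(α+β) = 2.5/28 = 0.0893.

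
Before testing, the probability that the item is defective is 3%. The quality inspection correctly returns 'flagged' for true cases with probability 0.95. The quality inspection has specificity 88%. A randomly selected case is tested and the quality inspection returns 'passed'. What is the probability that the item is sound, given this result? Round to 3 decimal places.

Let H be the event that the item is defective. P(H) = 0.03, so P(¬H) = 0.97. With E the 'passed' result, P(E|H) = 0.05 and P(E|¬H) = 0.88.
P(E) = 0.05·0.03 + 0.88·0.97 = 0.0015000 + 0.85360 = 0.85510.
By Bayes' theorem, P(H|E) = 0.0015000 / 0.85510 = 0.002. Hence P(¬H|E) = 1 − 0.002 = 0.998.

P(¬H | E) ≈ 0.998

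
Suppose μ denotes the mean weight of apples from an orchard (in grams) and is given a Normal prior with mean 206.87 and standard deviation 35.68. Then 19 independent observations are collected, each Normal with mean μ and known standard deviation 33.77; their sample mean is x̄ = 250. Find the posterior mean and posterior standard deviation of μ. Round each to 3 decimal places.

Posterior mean ≈ 248.058; posterior SD ≈ 7.571

Prior precision 1/τ₀² = 1/35.68² = 0.00078551; data precision n/σ² = 19/33.77² = 0.0166606.
Posterior precision = 0.00078551 + 0.0166606 = 0.0174461, giving posterior SD = 1/√0.0174461 = 7.571.
Posterior mean = (0.00078551·206.87 + 0.0166606·250) / 0.0174461 = 248.058.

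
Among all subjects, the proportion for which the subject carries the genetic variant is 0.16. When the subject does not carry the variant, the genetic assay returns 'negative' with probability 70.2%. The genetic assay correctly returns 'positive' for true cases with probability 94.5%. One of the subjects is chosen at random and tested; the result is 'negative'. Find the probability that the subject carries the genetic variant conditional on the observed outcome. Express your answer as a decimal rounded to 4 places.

P(H | E) ≈ 0.0147

Write H for 'the subject carries the genetic variant'. Prior odds H:¬H = 0.16/0.84 = 0.19048. For the 'negative' outcome, the likelihood ratio is 0.055/0.702 = 0.078348.
Posterior odds = 0.19048 × 0.078348 = 0.014923, so P(H|E) = 0.014923/(1+0.014923) = 0.0147.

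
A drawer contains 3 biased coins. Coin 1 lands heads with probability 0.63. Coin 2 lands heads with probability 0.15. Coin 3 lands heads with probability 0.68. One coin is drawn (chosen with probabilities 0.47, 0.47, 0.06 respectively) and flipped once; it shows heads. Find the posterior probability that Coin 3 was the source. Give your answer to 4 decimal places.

Posterior probability ≈ 0.1001

P(heads|C1) = 0.63; P(heads|C2) = 0.15; P(heads|C3) = 0.68.
Prior × likelihood for each source: 0.47·0.63=0.2961, 0.47·0.15=0.07050, 0.06·0.68=0.04080. Summing gives P(heads) = 0.40740.
P(Coin 3 | heads) = 0.04080 / 0.40740 = 0.1001.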